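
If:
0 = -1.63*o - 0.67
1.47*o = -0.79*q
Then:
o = -0.41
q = 0.76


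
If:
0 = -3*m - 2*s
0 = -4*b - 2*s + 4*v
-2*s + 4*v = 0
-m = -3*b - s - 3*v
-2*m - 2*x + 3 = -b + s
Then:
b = 0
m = 0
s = 0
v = 0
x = 3/2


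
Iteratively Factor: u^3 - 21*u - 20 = (u - 5)*(u^2 + 5*u + 4) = (u - 5)*(u + 4)*(u + 1)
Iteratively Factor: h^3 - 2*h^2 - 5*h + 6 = (h - 1)*(h^2 - h - 6) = (h - 3)*(h - 1)*(h + 2)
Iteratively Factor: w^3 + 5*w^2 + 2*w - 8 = (w - 1)*(w^2 + 6*w + 8) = (w - 1)*(w + 4)*(w + 2)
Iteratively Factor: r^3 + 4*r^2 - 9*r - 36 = (r - 3)*(r^2 + 7*r + 12) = (r - 3)*(r + 4)*(r + 3)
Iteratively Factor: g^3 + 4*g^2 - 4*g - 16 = (g + 4)*(g^2 - 4) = (g + 2)*(g + 4)*(g - 2)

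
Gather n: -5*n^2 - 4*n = -5*n^2 - 4*n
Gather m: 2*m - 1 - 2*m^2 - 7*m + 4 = -2*m^2 - 5*m + 3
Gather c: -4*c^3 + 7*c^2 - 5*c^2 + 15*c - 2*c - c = -4*c^3 + 2*c^2 + 12*c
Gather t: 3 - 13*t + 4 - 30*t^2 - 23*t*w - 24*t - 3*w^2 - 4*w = -30*t^2 + t*(-23*w - 37) - 3*w^2 - 4*w + 7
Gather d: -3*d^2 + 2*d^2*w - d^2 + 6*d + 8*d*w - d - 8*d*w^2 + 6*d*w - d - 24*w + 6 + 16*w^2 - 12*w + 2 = d^2*(2*w - 4) + d*(-8*w^2 + 14*w + 4) + 16*w^2 - 36*w + 8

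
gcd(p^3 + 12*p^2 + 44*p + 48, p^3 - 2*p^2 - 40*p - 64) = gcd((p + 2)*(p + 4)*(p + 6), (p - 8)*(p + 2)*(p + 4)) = p^2 + 6*p + 8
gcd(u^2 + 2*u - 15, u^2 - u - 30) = u + 5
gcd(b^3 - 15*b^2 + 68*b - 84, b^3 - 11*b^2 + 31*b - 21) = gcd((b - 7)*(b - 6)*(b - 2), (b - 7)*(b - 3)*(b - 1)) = b - 7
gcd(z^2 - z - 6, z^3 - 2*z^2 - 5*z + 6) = z^2 - z - 6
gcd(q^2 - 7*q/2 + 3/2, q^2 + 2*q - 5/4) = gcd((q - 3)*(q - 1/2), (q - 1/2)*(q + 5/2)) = q - 1/2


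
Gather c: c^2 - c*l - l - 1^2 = c^2 - c*l - l - 1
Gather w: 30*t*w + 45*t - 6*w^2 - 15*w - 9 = 45*t - 6*w^2 + w*(30*t - 15) - 9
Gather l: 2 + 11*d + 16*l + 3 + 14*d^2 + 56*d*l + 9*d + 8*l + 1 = 14*d^2 + 20*d + l*(56*d + 24) + 6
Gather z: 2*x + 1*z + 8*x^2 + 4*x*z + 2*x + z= 8*x^2 + 4*x + z*(4*x + 2)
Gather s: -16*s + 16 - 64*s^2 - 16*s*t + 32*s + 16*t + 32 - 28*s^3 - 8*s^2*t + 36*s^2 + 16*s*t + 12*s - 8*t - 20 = -28*s^3 + s^2*(-8*t - 28) + 28*s + 8*t + 28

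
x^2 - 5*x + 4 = (x - 4)*(x - 1)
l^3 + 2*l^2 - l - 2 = (l - 1)*(l + 1)*(l + 2)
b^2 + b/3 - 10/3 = (b - 5/3)*(b + 2)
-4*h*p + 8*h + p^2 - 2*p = (-4*h + p)*(p - 2)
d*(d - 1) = d^2 - d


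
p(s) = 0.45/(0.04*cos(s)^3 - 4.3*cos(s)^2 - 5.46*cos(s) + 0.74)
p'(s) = 0.45*(0.12*sin(s)*cos(s)^2 - 8.6*sin(s)*cos(s) - 5.46*sin(s))/(0.04*cos(s)^3 - 4.3*cos(s)^2 - 5.46*cos(s) + 0.74)^2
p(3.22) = 0.24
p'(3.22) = -0.03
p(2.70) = 0.21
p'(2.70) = 0.10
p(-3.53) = 0.22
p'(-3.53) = 0.10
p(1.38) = -1.00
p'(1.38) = -15.48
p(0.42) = -0.06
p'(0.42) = -0.04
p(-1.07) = -0.16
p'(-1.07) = 0.46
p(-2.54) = 0.20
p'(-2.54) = -0.08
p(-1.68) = 0.35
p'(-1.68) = 1.23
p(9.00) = 0.21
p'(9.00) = 0.10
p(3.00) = 0.24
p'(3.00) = 0.06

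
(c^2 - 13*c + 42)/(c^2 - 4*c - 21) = (c - 6)/(c + 3)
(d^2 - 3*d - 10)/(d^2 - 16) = (d^2 - 3*d - 10)/(d^2 - 16)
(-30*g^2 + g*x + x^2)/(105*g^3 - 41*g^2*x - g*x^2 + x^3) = (6*g + x)/(-21*g^2 + 4*g*x + x^2)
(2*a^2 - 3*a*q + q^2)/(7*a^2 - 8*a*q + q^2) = (-2*a + q)/(-7*a + q)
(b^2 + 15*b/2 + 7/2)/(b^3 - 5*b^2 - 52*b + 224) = (b + 1/2)/(b^2 - 12*b + 32)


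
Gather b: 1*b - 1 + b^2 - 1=b^2 + b - 2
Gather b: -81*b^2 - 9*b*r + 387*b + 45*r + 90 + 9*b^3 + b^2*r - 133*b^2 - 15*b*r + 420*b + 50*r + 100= 9*b^3 + b^2*(r - 214) + b*(807 - 24*r) + 95*r + 190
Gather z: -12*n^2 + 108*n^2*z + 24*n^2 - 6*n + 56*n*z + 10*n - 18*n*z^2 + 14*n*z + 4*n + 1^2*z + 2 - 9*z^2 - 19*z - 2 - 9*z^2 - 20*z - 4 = 12*n^2 + 8*n + z^2*(-18*n - 18) + z*(108*n^2 + 70*n - 38) - 4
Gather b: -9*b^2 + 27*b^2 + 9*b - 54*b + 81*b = 18*b^2 + 36*b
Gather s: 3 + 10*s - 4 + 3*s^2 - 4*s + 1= 3*s^2 + 6*s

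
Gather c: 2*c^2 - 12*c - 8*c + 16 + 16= 2*c^2 - 20*c + 32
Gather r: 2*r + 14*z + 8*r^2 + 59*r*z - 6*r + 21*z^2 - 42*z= 8*r^2 + r*(59*z - 4) + 21*z^2 - 28*z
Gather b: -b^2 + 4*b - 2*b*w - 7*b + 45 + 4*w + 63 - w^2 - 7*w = -b^2 + b*(-2*w - 3) - w^2 - 3*w + 108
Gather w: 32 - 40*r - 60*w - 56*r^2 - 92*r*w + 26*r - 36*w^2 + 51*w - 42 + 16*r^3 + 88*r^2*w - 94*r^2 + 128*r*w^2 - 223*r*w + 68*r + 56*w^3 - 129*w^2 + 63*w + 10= 16*r^3 - 150*r^2 + 54*r + 56*w^3 + w^2*(128*r - 165) + w*(88*r^2 - 315*r + 54)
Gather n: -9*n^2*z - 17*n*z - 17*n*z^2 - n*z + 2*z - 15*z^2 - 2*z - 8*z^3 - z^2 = -9*n^2*z + n*(-17*z^2 - 18*z) - 8*z^3 - 16*z^2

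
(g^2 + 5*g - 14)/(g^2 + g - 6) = (g + 7)/(g + 3)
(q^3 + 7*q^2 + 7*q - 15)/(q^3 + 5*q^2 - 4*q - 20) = (q^2 + 2*q - 3)/(q^2 - 4)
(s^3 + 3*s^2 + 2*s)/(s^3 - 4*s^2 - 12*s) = (s + 1)/(s - 6)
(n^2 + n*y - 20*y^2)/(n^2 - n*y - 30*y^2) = (-n + 4*y)/(-n + 6*y)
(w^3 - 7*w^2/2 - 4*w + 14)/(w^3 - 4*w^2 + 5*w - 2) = (w^2 - 3*w/2 - 7)/(w^2 - 2*w + 1)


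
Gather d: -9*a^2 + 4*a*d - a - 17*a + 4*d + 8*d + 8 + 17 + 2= -9*a^2 - 18*a + d*(4*a + 12) + 27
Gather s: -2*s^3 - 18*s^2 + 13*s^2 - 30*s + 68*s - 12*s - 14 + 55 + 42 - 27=-2*s^3 - 5*s^2 + 26*s + 56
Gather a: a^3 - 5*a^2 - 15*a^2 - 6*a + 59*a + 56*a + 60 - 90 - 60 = a^3 - 20*a^2 + 109*a - 90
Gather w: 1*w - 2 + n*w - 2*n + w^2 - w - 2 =n*w - 2*n + w^2 - 4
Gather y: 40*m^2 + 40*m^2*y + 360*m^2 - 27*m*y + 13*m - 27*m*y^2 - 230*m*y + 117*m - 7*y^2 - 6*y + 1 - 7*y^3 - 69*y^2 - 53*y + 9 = 400*m^2 + 130*m - 7*y^3 + y^2*(-27*m - 76) + y*(40*m^2 - 257*m - 59) + 10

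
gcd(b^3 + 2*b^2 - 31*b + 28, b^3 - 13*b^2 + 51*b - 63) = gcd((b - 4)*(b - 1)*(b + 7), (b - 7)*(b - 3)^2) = 1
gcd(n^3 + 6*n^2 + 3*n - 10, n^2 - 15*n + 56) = 1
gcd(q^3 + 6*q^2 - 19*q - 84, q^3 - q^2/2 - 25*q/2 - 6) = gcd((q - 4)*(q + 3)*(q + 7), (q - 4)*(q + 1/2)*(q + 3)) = q^2 - q - 12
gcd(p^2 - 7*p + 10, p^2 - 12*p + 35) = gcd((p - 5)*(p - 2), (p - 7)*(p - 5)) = p - 5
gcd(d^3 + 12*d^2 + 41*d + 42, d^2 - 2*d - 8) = d + 2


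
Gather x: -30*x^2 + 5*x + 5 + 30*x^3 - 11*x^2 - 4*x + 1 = 30*x^3 - 41*x^2 + x + 6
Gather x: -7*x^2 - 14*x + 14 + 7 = -7*x^2 - 14*x + 21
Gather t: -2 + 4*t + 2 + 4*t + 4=8*t + 4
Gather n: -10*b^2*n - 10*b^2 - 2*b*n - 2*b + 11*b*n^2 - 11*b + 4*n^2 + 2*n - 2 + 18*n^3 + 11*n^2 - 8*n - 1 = -10*b^2 - 13*b + 18*n^3 + n^2*(11*b + 15) + n*(-10*b^2 - 2*b - 6) - 3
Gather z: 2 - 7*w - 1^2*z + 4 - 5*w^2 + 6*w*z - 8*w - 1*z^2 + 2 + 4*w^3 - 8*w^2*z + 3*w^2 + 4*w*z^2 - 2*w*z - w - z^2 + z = 4*w^3 - 2*w^2 - 16*w + z^2*(4*w - 2) + z*(-8*w^2 + 4*w) + 8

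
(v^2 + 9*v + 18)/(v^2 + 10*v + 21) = (v + 6)/(v + 7)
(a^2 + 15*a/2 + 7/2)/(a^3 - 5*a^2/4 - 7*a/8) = 4*(a + 7)/(a*(4*a - 7))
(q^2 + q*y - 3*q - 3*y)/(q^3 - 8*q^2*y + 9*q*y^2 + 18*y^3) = (q - 3)/(q^2 - 9*q*y + 18*y^2)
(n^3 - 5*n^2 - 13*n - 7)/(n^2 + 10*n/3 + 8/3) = 3*(n^3 - 5*n^2 - 13*n - 7)/(3*n^2 + 10*n + 8)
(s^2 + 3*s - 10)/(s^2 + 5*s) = (s - 2)/s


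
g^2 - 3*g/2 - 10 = (g - 4)*(g + 5/2)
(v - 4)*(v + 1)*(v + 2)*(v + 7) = v^4 + 6*v^3 - 17*v^2 - 78*v - 56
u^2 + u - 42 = (u - 6)*(u + 7)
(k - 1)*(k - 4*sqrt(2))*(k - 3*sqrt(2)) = k^3 - 7*sqrt(2)*k^2 - k^2 + 7*sqrt(2)*k + 24*k - 24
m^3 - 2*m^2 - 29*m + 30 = (m - 6)*(m - 1)*(m + 5)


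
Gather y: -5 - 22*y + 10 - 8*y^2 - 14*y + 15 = -8*y^2 - 36*y + 20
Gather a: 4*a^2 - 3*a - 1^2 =4*a^2 - 3*a - 1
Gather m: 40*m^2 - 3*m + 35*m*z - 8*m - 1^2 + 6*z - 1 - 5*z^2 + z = 40*m^2 + m*(35*z - 11) - 5*z^2 + 7*z - 2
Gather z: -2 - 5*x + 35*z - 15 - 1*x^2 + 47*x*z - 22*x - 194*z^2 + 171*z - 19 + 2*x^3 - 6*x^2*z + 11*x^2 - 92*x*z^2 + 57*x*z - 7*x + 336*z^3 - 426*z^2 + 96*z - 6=2*x^3 + 10*x^2 - 34*x + 336*z^3 + z^2*(-92*x - 620) + z*(-6*x^2 + 104*x + 302) - 42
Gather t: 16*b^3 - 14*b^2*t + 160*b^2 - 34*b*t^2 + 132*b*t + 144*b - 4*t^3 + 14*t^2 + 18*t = 16*b^3 + 160*b^2 + 144*b - 4*t^3 + t^2*(14 - 34*b) + t*(-14*b^2 + 132*b + 18)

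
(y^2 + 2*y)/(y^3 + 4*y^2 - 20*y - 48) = y/(y^2 + 2*y - 24)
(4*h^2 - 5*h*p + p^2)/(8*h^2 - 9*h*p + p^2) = (-4*h + p)/(-8*h + p)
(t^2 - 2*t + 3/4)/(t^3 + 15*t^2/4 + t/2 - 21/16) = 4*(2*t - 3)/(8*t^2 + 34*t + 21)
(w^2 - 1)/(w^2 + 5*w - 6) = (w + 1)/(w + 6)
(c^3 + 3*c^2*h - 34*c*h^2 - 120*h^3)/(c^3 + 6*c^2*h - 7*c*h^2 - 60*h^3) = (c - 6*h)/(c - 3*h)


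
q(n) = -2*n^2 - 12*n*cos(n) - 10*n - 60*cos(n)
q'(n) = 12*n*sin(n) - 4*n + 60*sin(n) - 12*cos(n) - 10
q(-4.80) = 1.71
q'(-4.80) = 10.54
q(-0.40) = -47.16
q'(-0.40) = -40.95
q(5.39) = -190.17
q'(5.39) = -136.22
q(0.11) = -62.07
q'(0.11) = -15.64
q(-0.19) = -54.85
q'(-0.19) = -31.92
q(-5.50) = -1.25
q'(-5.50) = -0.74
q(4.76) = -98.49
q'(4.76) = -146.60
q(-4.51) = 5.60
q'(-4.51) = 16.21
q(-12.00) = -97.12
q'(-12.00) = -17.20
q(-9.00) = -115.73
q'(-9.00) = 56.72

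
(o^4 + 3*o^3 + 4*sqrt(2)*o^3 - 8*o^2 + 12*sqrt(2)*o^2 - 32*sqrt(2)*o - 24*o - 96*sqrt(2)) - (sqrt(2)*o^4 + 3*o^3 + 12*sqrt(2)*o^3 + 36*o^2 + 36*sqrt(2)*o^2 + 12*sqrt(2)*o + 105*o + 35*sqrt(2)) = -sqrt(2)*o^4 + o^4 - 8*sqrt(2)*o^3 - 44*o^2 - 24*sqrt(2)*o^2 - 129*o - 44*sqrt(2)*o - 131*sqrt(2)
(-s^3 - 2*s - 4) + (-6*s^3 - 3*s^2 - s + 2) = -7*s^3 - 3*s^2 - 3*s - 2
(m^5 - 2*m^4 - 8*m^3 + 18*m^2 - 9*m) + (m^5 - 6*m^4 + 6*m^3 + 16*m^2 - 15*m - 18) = 2*m^5 - 8*m^4 - 2*m^3 + 34*m^2 - 24*m - 18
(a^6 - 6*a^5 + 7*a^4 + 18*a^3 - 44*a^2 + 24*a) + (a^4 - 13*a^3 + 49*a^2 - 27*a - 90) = a^6 - 6*a^5 + 8*a^4 + 5*a^3 + 5*a^2 - 3*a - 90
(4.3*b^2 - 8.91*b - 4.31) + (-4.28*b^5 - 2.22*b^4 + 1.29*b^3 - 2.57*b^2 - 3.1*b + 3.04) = -4.28*b^5 - 2.22*b^4 + 1.29*b^3 + 1.73*b^2 - 12.01*b - 1.27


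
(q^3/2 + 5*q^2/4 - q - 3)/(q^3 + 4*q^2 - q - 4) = (q^3/2 + 5*q^2/4 - q - 3)/(q^3 + 4*q^2 - q - 4)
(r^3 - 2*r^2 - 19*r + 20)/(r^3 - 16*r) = (r^2 - 6*r + 5)/(r*(r - 4))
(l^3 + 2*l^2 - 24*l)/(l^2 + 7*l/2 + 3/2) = 2*l*(l^2 + 2*l - 24)/(2*l^2 + 7*l + 3)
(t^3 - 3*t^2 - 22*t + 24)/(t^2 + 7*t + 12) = (t^2 - 7*t + 6)/(t + 3)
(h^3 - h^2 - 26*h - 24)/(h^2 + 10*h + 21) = (h^3 - h^2 - 26*h - 24)/(h^2 + 10*h + 21)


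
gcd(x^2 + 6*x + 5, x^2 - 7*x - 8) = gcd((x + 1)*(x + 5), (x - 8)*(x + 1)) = x + 1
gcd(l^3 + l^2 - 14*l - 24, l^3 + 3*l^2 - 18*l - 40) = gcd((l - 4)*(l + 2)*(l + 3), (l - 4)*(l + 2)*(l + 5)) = l^2 - 2*l - 8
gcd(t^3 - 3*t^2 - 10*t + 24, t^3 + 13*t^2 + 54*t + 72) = t + 3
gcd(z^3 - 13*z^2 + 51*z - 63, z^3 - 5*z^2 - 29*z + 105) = z^2 - 10*z + 21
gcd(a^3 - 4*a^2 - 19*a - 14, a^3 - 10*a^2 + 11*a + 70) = a^2 - 5*a - 14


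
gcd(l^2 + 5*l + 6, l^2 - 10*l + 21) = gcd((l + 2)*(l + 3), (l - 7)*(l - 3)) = 1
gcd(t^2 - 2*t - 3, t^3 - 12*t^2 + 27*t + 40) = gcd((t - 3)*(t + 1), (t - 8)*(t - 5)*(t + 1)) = t + 1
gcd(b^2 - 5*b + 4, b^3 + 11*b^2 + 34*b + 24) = 1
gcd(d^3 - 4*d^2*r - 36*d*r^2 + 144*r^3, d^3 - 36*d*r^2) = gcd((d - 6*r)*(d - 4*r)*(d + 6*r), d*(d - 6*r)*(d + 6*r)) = -d^2 + 36*r^2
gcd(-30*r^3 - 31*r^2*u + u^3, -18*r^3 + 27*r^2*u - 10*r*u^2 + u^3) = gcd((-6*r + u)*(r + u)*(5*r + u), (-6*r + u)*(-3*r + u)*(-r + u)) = 6*r - u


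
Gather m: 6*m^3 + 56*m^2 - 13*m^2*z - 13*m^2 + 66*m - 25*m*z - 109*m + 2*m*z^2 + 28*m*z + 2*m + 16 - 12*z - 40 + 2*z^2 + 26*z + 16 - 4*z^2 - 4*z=6*m^3 + m^2*(43 - 13*z) + m*(2*z^2 + 3*z - 41) - 2*z^2 + 10*z - 8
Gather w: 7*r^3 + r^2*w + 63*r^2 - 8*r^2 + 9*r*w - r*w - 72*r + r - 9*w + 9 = 7*r^3 + 55*r^2 - 71*r + w*(r^2 + 8*r - 9) + 9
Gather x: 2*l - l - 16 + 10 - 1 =l - 7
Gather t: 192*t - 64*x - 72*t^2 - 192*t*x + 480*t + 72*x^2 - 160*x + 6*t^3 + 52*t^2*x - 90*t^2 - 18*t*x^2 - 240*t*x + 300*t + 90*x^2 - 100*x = 6*t^3 + t^2*(52*x - 162) + t*(-18*x^2 - 432*x + 972) + 162*x^2 - 324*x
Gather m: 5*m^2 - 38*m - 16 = 5*m^2 - 38*m - 16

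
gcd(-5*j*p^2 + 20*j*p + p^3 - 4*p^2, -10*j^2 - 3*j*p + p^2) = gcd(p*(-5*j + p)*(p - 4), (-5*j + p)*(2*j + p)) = -5*j + p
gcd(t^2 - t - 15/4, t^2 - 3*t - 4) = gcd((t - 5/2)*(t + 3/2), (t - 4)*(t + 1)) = 1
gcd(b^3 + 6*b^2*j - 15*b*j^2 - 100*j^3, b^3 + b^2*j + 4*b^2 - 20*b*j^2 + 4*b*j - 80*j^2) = b^2 + b*j - 20*j^2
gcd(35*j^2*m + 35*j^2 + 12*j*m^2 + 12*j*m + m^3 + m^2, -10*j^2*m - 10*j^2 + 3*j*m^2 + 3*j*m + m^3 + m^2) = 5*j*m + 5*j + m^2 + m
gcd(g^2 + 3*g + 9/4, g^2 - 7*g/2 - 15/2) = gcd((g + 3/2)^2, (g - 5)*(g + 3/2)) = g + 3/2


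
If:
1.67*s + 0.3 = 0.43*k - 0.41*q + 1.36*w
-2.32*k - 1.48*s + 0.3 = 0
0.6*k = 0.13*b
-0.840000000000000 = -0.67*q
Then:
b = 1.74531297102797 - 2.05946753432787*w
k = 0.378151143722727 - 0.446217965771038*w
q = 1.25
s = 0.699476811208655*w - 0.390074765835626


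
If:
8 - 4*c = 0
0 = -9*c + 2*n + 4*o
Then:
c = 2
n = 9 - 2*o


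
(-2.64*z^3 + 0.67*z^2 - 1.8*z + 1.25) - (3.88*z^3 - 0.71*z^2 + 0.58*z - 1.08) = -6.52*z^3 + 1.38*z^2 - 2.38*z + 2.33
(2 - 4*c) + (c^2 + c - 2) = c^2 - 3*c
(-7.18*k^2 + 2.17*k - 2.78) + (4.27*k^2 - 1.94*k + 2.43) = -2.91*k^2 + 0.23*k - 0.35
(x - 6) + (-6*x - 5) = -5*x - 11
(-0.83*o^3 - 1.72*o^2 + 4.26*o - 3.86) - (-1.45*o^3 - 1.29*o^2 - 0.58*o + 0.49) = 0.62*o^3 - 0.43*o^2 + 4.84*o - 4.35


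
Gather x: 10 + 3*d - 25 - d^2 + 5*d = -d^2 + 8*d - 15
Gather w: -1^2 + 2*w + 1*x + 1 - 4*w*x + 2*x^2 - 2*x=w*(2 - 4*x) + 2*x^2 - x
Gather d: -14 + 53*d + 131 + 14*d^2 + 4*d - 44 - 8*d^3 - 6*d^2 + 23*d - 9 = -8*d^3 + 8*d^2 + 80*d + 64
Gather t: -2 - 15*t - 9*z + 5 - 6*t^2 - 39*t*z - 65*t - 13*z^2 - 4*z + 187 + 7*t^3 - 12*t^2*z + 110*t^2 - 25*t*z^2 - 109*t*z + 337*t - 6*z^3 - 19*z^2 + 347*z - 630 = 7*t^3 + t^2*(104 - 12*z) + t*(-25*z^2 - 148*z + 257) - 6*z^3 - 32*z^2 + 334*z - 440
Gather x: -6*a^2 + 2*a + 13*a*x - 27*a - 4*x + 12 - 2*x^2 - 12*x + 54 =-6*a^2 - 25*a - 2*x^2 + x*(13*a - 16) + 66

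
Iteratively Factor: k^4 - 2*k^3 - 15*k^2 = (k - 5)*(k^3 + 3*k^2) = k*(k - 5)*(k^2 + 3*k) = k*(k - 5)*(k + 3)*(k)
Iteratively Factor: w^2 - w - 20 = (w - 5)*(w + 4)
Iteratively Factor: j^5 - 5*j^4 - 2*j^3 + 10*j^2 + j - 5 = (j - 1)*(j^4 - 4*j^3 - 6*j^2 + 4*j + 5) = (j - 5)*(j - 1)*(j^3 + j^2 - j - 1) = (j - 5)*(j - 1)^2*(j^2 + 2*j + 1) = (j - 5)*(j - 1)^2*(j + 1)*(j + 1)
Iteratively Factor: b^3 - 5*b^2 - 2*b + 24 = (b + 2)*(b^2 - 7*b + 12) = (b - 3)*(b + 2)*(b - 4)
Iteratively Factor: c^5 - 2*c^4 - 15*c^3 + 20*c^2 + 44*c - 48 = (c + 3)*(c^4 - 5*c^3 + 20*c - 16) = (c + 2)*(c + 3)*(c^3 - 7*c^2 + 14*c - 8) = (c - 4)*(c + 2)*(c + 3)*(c^2 - 3*c + 2) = (c - 4)*(c - 2)*(c + 2)*(c + 3)*(c - 1)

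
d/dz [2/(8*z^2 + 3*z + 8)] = 2*(-16*z - 3)/(8*z^2 + 3*z + 8)^2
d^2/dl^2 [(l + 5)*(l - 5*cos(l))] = (5*l + 25)*cos(l) + 10*sin(l) + 2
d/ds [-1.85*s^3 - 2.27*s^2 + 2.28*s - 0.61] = -5.55*s^2 - 4.54*s + 2.28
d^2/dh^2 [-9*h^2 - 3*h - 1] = -18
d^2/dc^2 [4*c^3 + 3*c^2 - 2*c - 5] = 24*c + 6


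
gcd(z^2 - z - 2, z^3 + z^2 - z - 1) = z + 1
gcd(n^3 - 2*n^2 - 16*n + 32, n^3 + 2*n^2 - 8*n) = n^2 + 2*n - 8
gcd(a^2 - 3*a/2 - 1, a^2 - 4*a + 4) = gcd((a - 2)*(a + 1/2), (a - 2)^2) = a - 2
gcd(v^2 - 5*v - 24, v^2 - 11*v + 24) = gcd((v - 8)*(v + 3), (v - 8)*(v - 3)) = v - 8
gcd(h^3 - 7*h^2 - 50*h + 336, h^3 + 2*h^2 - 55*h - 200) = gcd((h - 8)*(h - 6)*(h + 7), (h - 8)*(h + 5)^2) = h - 8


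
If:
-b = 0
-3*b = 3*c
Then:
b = 0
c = 0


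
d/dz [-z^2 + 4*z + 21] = 4 - 2*z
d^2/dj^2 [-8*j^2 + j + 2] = -16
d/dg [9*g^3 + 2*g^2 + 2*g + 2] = 27*g^2 + 4*g + 2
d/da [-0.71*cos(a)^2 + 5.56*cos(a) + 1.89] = (1.42*cos(a) - 5.56)*sin(a)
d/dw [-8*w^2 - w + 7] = -16*w - 1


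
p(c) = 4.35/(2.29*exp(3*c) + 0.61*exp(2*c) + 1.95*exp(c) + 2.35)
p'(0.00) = -0.84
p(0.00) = 0.60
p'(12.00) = 0.00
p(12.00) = 0.00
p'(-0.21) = -0.85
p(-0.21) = 0.78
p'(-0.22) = -0.85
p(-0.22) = 0.79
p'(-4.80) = -0.01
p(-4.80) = 1.84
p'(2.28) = -0.01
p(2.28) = 0.00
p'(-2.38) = -0.13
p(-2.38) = 1.71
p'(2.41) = -0.00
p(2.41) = 0.00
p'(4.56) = -0.00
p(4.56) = 0.00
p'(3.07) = -0.00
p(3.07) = 0.00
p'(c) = 4.35*(-6.87*exp(3*c) - 1.22*exp(2*c) - 1.95*exp(c))/(2.29*exp(3*c) + 0.61*exp(2*c) + 1.95*exp(c) + 2.35)^2 = (-29.8845*exp(2*c) - 5.307*exp(c) - 8.4825)*exp(c)/(2.29*exp(3*c) + 0.61*exp(2*c) + 1.95*exp(c) + 2.35)^2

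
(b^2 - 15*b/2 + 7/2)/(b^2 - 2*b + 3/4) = 2*(b - 7)/(2*b - 3)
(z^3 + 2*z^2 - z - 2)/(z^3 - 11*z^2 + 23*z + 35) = (z^2 + z - 2)/(z^2 - 12*z + 35)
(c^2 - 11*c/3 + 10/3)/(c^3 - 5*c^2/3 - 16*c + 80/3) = (c - 2)/(c^2 - 16)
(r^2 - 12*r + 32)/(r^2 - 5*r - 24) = (r - 4)/(r + 3)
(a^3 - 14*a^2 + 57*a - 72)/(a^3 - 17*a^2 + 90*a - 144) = (a - 3)/(a - 6)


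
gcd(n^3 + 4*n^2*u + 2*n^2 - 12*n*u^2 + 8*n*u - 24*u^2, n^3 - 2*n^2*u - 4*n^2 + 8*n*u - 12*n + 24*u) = -n^2 + 2*n*u - 2*n + 4*u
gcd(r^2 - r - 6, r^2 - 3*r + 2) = 1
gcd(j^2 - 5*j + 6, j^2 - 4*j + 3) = j - 3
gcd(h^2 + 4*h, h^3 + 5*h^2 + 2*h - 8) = h + 4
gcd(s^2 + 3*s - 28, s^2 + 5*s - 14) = s + 7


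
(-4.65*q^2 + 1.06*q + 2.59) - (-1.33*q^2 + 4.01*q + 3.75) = -3.32*q^2 - 2.95*q - 1.16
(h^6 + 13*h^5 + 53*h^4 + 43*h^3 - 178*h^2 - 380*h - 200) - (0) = h^6 + 13*h^5 + 53*h^4 + 43*h^3 - 178*h^2 - 380*h - 200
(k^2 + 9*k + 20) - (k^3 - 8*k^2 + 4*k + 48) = -k^3 + 9*k^2 + 5*k - 28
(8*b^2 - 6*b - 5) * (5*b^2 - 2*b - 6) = 40*b^4 - 46*b^3 - 61*b^2 + 46*b + 30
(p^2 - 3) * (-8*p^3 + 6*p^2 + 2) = -8*p^5 + 6*p^4 + 24*p^3 - 16*p^2 - 6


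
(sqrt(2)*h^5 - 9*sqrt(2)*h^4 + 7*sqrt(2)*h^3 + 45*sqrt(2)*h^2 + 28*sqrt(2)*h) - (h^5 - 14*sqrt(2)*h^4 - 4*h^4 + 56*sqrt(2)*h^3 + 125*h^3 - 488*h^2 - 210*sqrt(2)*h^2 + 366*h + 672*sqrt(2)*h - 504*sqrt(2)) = -h^5 + sqrt(2)*h^5 + 4*h^4 + 5*sqrt(2)*h^4 - 125*h^3 - 49*sqrt(2)*h^3 + 255*sqrt(2)*h^2 + 488*h^2 - 644*sqrt(2)*h - 366*h + 504*sqrt(2)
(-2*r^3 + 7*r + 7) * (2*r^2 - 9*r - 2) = -4*r^5 + 18*r^4 + 18*r^3 - 49*r^2 - 77*r - 14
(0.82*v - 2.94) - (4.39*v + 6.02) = -3.57*v - 8.96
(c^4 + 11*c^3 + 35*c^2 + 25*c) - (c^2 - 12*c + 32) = c^4 + 11*c^3 + 34*c^2 + 37*c - 32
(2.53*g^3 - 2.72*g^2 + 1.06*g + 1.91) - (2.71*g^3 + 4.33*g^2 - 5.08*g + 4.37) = -0.18*g^3 - 7.05*g^2 + 6.14*g - 2.46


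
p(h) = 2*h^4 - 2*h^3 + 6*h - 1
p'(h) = 8*h^3 - 6*h^2 + 6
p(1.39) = 9.43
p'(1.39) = 15.89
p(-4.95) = 1412.62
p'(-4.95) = -1111.31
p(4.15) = 474.18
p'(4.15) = 474.45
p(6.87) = 3846.83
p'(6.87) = 2316.76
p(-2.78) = 144.75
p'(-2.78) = -212.25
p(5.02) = 1046.23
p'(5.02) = 866.85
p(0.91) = 4.32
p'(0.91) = 7.06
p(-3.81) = 508.19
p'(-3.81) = -523.55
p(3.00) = 125.00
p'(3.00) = 168.00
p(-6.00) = 2987.00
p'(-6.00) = -1938.00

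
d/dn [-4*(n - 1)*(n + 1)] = -8*n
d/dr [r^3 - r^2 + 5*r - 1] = 3*r^2 - 2*r + 5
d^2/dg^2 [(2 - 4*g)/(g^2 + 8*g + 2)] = 4*(-4*(g + 4)^2*(2*g - 1) + 3*(2*g + 5)*(g^2 + 8*g + 2))/(g^2 + 8*g + 2)^3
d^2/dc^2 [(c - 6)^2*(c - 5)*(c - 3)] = 12*c^2 - 120*c + 294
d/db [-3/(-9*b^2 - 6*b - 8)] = 18*(-3*b - 1)/(9*b^2 + 6*b + 8)^2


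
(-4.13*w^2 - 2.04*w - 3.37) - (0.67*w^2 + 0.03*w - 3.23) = -4.8*w^2 - 2.07*w - 0.14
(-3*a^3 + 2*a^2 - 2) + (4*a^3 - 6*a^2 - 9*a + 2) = a^3 - 4*a^2 - 9*a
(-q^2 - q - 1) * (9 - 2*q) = 2*q^3 - 7*q^2 - 7*q - 9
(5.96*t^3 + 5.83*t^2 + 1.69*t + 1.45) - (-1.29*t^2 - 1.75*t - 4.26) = 5.96*t^3 + 7.12*t^2 + 3.44*t + 5.71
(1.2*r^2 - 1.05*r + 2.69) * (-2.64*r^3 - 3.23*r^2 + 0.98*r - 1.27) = -3.168*r^5 - 1.104*r^4 - 2.5341*r^3 - 11.2417*r^2 + 3.9697*r - 3.4163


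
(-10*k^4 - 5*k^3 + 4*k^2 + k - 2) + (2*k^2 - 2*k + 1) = -10*k^4 - 5*k^3 + 6*k^2 - k - 1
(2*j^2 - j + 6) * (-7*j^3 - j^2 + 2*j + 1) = -14*j^5 + 5*j^4 - 37*j^3 - 6*j^2 + 11*j + 6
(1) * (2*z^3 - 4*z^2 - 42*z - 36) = 2*z^3 - 4*z^2 - 42*z - 36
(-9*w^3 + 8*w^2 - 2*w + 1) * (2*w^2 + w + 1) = -18*w^5 + 7*w^4 - 5*w^3 + 8*w^2 - w + 1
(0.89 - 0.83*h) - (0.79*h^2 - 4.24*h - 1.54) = -0.79*h^2 + 3.41*h + 2.43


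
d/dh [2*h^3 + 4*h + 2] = 6*h^2 + 4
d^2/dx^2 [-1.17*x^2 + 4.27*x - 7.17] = -2.34000000000000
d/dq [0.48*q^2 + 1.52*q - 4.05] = 0.96*q + 1.52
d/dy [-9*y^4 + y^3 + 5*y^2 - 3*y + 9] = -36*y^3 + 3*y^2 + 10*y - 3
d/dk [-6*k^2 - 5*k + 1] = -12*k - 5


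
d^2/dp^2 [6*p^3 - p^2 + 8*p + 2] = 36*p - 2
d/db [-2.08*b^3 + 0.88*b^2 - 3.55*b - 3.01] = -6.24*b^2 + 1.76*b - 3.55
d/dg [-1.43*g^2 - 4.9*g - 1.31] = -2.86*g - 4.9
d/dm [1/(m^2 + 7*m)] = (-2*m - 7)/(m^2*(m + 7)^2)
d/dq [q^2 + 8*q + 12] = 2*q + 8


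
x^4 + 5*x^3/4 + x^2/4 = x^2*(x + 1/4)*(x + 1)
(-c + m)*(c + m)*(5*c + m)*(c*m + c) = -5*c^4*m - 5*c^4 - c^3*m^2 - c^3*m + 5*c^2*m^3 + 5*c^2*m^2 + c*m^4 + c*m^3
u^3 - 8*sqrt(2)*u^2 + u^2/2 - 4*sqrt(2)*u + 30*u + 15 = (u + 1/2)*(u - 5*sqrt(2))*(u - 3*sqrt(2))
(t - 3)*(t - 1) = t^2 - 4*t + 3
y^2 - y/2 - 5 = (y - 5/2)*(y + 2)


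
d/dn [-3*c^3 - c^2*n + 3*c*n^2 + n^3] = -c^2 + 6*c*n + 3*n^2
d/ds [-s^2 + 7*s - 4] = 7 - 2*s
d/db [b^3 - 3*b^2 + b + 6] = 3*b^2 - 6*b + 1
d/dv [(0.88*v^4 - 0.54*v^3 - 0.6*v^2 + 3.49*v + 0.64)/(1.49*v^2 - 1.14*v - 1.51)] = (2.6224*v^5 - 3.8142*v^4 - 4.084*v^3 - 2.0699*v^2 - 0.0952000000000002*v - 4.5403)/(2.2201*v^4 - 3.3972*v^3 - 3.2002*v^2 + 3.4428*v + 2.2801)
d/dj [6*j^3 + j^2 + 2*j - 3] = 18*j^2 + 2*j + 2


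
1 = 1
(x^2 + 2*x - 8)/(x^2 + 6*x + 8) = (x - 2)/(x + 2)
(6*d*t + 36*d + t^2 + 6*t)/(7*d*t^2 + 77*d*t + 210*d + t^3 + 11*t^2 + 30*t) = (6*d + t)/(7*d*t + 35*d + t^2 + 5*t)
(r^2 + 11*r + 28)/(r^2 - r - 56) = (r + 4)/(r - 8)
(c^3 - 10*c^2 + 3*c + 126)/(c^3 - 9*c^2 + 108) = (c - 7)/(c - 6)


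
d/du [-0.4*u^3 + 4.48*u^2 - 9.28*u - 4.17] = -1.2*u^2 + 8.96*u - 9.28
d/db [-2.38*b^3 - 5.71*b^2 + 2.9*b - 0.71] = -7.14*b^2 - 11.42*b + 2.9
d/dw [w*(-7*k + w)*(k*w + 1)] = -14*k^2*w + 3*k*w^2 - 7*k + 2*w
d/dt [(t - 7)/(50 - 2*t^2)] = (-t^2 + 2*t*(t - 7) + 25)/(2*(t^2 - 25)^2)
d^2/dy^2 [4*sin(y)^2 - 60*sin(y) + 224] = 60*sin(y) + 8*cos(2*y)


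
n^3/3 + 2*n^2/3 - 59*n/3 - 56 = (n/3 + 1)*(n - 8)*(n + 7)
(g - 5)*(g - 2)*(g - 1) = g^3 - 8*g^2 + 17*g - 10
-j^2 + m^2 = (-j + m)*(j + m)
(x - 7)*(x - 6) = x^2 - 13*x + 42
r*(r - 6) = r^2 - 6*r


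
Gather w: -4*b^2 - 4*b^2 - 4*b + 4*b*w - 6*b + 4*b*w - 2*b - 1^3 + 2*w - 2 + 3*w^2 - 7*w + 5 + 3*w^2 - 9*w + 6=-8*b^2 - 12*b + 6*w^2 + w*(8*b - 14) + 8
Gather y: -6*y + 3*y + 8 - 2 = 6 - 3*y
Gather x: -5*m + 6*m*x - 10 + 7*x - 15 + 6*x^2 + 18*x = -5*m + 6*x^2 + x*(6*m + 25) - 25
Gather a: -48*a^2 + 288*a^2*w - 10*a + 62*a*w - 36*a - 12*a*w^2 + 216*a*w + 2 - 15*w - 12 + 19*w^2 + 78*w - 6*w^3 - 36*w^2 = a^2*(288*w - 48) + a*(-12*w^2 + 278*w - 46) - 6*w^3 - 17*w^2 + 63*w - 10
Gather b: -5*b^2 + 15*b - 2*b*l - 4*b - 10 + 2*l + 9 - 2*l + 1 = -5*b^2 + b*(11 - 2*l)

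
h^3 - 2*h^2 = h^2*(h - 2)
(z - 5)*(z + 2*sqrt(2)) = z^2 - 5*z + 2*sqrt(2)*z - 10*sqrt(2)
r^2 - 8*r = r*(r - 8)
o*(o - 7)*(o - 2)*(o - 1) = o^4 - 10*o^3 + 23*o^2 - 14*o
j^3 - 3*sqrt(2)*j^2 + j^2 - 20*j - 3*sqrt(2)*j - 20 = (j + 1)*(j - 5*sqrt(2))*(j + 2*sqrt(2))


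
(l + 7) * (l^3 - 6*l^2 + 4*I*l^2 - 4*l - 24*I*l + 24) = l^4 + l^3 + 4*I*l^3 - 46*l^2 + 4*I*l^2 - 4*l - 168*I*l + 168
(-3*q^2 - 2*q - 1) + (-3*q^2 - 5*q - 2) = -6*q^2 - 7*q - 3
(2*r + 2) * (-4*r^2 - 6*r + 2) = -8*r^3 - 20*r^2 - 8*r + 4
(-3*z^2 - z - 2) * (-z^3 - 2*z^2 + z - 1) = 3*z^5 + 7*z^4 + z^3 + 6*z^2 - z + 2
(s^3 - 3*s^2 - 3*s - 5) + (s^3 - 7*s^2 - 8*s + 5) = 2*s^3 - 10*s^2 - 11*s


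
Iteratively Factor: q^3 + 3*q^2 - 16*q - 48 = (q + 4)*(q^2 - q - 12) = (q - 4)*(q + 4)*(q + 3)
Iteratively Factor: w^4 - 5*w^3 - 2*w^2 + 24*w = (w - 4)*(w^3 - w^2 - 6*w) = (w - 4)*(w - 3)*(w^2 + 2*w) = w*(w - 4)*(w - 3)*(w + 2)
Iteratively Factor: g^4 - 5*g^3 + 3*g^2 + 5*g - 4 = (g - 1)*(g^3 - 4*g^2 - g + 4) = (g - 1)^2*(g^2 - 3*g - 4) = (g - 1)^2*(g + 1)*(g - 4)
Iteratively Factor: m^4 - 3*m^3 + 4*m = (m - 2)*(m^3 - m^2 - 2*m) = (m - 2)^2*(m^2 + m) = m*(m - 2)^2*(m + 1)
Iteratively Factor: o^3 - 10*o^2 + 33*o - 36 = (o - 3)*(o^2 - 7*o + 12) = (o - 4)*(o - 3)*(o - 3)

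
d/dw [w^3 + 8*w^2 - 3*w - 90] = 3*w^2 + 16*w - 3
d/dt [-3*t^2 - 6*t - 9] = -6*t - 6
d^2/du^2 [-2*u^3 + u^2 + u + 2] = 2 - 12*u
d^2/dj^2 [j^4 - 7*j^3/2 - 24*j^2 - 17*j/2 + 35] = 12*j^2 - 21*j - 48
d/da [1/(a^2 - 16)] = -2*a/(a^2 - 16)^2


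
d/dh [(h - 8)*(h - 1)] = 2*h - 9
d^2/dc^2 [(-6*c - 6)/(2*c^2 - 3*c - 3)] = 12*((c + 1)*(4*c - 3)^2 + (6*c - 1)*(-2*c^2 + 3*c + 3))/(-2*c^2 + 3*c + 3)^3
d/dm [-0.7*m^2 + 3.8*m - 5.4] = 3.8 - 1.4*m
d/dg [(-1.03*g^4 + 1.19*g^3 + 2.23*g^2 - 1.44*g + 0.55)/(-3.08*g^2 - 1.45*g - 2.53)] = (6.3448*g^5 + 0.815300000000001*g^4 + 6.9726*g^3 - 16.7008*g^2 - 7.8958*g + 4.4407)/(9.4864*g^4 + 8.932*g^3 + 17.6873*g^2 + 7.337*g + 6.4009)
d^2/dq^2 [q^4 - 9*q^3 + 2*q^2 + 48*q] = 12*q^2 - 54*q + 4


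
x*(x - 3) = x^2 - 3*x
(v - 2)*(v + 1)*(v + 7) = v^3 + 6*v^2 - 9*v - 14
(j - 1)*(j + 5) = j^2 + 4*j - 5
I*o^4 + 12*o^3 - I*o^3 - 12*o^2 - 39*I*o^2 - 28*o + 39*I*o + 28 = (o - 7*I)*(o - 4*I)*(o - I)*(I*o - I)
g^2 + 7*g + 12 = (g + 3)*(g + 4)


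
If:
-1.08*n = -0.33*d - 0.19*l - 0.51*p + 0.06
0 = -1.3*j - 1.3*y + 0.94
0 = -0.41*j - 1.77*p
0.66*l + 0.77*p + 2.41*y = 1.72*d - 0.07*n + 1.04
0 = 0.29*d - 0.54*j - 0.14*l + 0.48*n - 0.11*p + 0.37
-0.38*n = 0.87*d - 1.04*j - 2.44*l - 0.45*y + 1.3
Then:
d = -0.18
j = 0.44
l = 0.21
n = -0.12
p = -0.10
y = 0.28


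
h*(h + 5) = h^2 + 5*h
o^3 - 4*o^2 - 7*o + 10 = (o - 5)*(o - 1)*(o + 2)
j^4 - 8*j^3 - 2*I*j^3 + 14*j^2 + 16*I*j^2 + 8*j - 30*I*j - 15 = (j - 5)*(j - 3)*(j - I)^2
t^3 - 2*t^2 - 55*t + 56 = (t - 8)*(t - 1)*(t + 7)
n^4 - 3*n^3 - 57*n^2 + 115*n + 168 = (n - 8)*(n - 3)*(n + 1)*(n + 7)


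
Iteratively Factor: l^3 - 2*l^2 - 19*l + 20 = (l - 1)*(l^2 - l - 20) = (l - 5)*(l - 1)*(l + 4)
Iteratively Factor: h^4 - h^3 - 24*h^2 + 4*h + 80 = (h + 2)*(h^3 - 3*h^2 - 18*h + 40) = (h + 2)*(h + 4)*(h^2 - 7*h + 10) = (h - 5)*(h + 2)*(h + 4)*(h - 2)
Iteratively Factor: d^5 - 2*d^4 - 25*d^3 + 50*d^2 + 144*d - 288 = (d + 3)*(d^4 - 5*d^3 - 10*d^2 + 80*d - 96) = (d + 3)*(d + 4)*(d^3 - 9*d^2 + 26*d - 24) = (d - 2)*(d + 3)*(d + 4)*(d^2 - 7*d + 12) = (d - 4)*(d - 2)*(d + 3)*(d + 4)*(d - 3)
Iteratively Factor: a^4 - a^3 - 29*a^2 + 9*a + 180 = (a + 4)*(a^3 - 5*a^2 - 9*a + 45) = (a - 3)*(a + 4)*(a^2 - 2*a - 15) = (a - 3)*(a + 3)*(a + 4)*(a - 5)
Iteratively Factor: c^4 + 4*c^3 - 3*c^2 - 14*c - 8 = (c + 1)*(c^3 + 3*c^2 - 6*c - 8) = (c - 2)*(c + 1)*(c^2 + 5*c + 4) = (c - 2)*(c + 1)*(c + 4)*(c + 1)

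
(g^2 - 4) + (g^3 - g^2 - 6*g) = g^3 - 6*g - 4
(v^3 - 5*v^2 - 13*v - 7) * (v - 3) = v^4 - 8*v^3 + 2*v^2 + 32*v + 21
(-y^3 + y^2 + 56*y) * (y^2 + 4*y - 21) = -y^5 - 3*y^4 + 81*y^3 + 203*y^2 - 1176*y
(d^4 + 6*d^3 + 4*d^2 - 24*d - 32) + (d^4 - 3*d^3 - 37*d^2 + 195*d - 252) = 2*d^4 + 3*d^3 - 33*d^2 + 171*d - 284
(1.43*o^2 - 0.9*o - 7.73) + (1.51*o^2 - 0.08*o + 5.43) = 2.94*o^2 - 0.98*o - 2.3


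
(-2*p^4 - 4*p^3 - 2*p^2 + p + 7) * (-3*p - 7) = 6*p^5 + 26*p^4 + 34*p^3 + 11*p^2 - 28*p - 49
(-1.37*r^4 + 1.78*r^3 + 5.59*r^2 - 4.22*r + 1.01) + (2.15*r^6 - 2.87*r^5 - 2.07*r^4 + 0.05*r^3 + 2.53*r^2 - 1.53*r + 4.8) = 2.15*r^6 - 2.87*r^5 - 3.44*r^4 + 1.83*r^3 + 8.12*r^2 - 5.75*r + 5.81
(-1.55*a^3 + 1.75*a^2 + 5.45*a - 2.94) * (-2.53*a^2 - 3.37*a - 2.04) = 3.9215*a^5 + 0.796000000000001*a^4 - 16.524*a^3 - 14.4983*a^2 - 1.2102*a + 5.9976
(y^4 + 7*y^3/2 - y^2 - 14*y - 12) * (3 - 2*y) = -2*y^5 - 4*y^4 + 25*y^3/2 + 25*y^2 - 18*y - 36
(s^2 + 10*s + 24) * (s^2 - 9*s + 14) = s^4 + s^3 - 52*s^2 - 76*s + 336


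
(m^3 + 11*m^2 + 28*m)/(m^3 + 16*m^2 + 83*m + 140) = m/(m + 5)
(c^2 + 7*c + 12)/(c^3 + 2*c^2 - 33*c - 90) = (c + 4)/(c^2 - c - 30)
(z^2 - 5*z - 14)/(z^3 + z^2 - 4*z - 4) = (z - 7)/(z^2 - z - 2)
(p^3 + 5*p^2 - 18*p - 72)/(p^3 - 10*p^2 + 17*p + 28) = (p^2 + 9*p + 18)/(p^2 - 6*p - 7)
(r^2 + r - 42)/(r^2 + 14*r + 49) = (r - 6)/(r + 7)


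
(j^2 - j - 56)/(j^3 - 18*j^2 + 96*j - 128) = (j + 7)/(j^2 - 10*j + 16)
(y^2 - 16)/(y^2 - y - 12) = (y + 4)/(y + 3)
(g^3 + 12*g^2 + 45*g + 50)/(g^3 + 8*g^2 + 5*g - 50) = (g + 2)/(g - 2)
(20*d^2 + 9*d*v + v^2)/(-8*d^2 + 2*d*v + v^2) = (5*d + v)/(-2*d + v)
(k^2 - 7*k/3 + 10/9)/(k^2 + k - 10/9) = (3*k - 5)/(3*k + 5)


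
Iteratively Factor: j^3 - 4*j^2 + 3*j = (j - 1)*(j^2 - 3*j) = (j - 3)*(j - 1)*(j)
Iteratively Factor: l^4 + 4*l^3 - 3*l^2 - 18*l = (l + 3)*(l^3 + l^2 - 6*l) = (l - 2)*(l + 3)*(l^2 + 3*l) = l*(l - 2)*(l + 3)*(l + 3)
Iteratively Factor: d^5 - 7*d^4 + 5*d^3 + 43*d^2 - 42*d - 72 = (d + 2)*(d^4 - 9*d^3 + 23*d^2 - 3*d - 36) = (d - 3)*(d + 2)*(d^3 - 6*d^2 + 5*d + 12) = (d - 3)^2*(d + 2)*(d^2 - 3*d - 4) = (d - 3)^2*(d + 1)*(d + 2)*(d - 4)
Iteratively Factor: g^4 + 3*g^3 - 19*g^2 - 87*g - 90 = (g + 2)*(g^3 + g^2 - 21*g - 45) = (g - 5)*(g + 2)*(g^2 + 6*g + 9) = (g - 5)*(g + 2)*(g + 3)*(g + 3)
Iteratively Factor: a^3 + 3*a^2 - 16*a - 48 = (a + 3)*(a^2 - 16) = (a - 4)*(a + 3)*(a + 4)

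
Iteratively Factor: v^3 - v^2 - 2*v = (v + 1)*(v^2 - 2*v) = v*(v + 1)*(v - 2)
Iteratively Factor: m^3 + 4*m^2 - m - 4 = (m + 1)*(m^2 + 3*m - 4) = (m - 1)*(m + 1)*(m + 4)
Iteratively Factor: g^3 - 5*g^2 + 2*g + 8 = (g - 2)*(g^2 - 3*g - 4) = (g - 4)*(g - 2)*(g + 1)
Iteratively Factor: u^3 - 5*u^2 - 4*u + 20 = (u + 2)*(u^2 - 7*u + 10) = (u - 2)*(u + 2)*(u - 5)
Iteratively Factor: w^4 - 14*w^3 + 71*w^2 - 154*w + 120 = (w - 5)*(w^3 - 9*w^2 + 26*w - 24) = (w - 5)*(w - 2)*(w^2 - 7*w + 12) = (w - 5)*(w - 4)*(w - 2)*(w - 3)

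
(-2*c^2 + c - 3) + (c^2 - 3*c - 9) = -c^2 - 2*c - 12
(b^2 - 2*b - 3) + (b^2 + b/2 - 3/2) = 2*b^2 - 3*b/2 - 9/2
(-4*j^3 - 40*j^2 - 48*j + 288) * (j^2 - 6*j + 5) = -4*j^5 - 16*j^4 + 172*j^3 + 376*j^2 - 1968*j + 1440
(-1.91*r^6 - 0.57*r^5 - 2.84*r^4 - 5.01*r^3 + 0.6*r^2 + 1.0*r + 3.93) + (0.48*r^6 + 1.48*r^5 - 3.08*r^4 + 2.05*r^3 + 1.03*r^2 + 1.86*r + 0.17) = -1.43*r^6 + 0.91*r^5 - 5.92*r^4 - 2.96*r^3 + 1.63*r^2 + 2.86*r + 4.1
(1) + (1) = 2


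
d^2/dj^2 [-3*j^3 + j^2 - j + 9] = 2 - 18*j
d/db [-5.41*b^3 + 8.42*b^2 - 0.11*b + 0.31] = -16.23*b^2 + 16.84*b - 0.11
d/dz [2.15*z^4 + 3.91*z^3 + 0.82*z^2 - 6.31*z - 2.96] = 8.6*z^3 + 11.73*z^2 + 1.64*z - 6.31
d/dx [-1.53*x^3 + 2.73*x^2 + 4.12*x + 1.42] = -4.59*x^2 + 5.46*x + 4.12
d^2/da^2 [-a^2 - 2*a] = -2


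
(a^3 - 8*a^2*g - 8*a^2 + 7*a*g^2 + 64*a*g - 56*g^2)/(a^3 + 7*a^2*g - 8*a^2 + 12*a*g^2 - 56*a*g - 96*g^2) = (a^2 - 8*a*g + 7*g^2)/(a^2 + 7*a*g + 12*g^2)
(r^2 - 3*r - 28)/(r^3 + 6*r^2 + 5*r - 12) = (r - 7)/(r^2 + 2*r - 3)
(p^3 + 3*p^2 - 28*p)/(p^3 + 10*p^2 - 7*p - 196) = p/(p + 7)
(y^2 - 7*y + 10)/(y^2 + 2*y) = (y^2 - 7*y + 10)/(y*(y + 2))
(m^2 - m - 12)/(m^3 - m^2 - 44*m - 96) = (m - 4)/(m^2 - 4*m - 32)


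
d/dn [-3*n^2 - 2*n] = -6*n - 2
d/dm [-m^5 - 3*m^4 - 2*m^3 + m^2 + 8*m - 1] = -5*m^4 - 12*m^3 - 6*m^2 + 2*m + 8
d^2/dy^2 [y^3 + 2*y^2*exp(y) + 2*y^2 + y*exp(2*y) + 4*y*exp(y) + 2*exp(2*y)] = 2*y^2*exp(y) + 4*y*exp(2*y) + 12*y*exp(y) + 6*y + 12*exp(2*y) + 12*exp(y) + 4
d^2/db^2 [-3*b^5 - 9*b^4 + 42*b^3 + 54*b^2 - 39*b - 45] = -60*b^3 - 108*b^2 + 252*b + 108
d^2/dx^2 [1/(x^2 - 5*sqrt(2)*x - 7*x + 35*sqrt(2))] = 2*(-x^2 + 7*x + 5*sqrt(2)*x + (-2*x + 7 + 5*sqrt(2))^2 - 35*sqrt(2))/(x^2 - 5*sqrt(2)*x - 7*x + 35*sqrt(2))^3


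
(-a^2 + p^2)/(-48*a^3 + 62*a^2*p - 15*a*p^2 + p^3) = (a + p)/(48*a^2 - 14*a*p + p^2)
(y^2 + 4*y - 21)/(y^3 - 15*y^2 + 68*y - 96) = (y + 7)/(y^2 - 12*y + 32)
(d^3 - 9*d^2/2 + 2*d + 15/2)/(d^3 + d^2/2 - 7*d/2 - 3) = (2*d^2 - 11*d + 15)/(2*d^2 - d - 6)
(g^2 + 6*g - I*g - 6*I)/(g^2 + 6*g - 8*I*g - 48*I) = (g - I)/(g - 8*I)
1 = 1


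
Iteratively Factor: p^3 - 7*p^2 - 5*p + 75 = (p + 3)*(p^2 - 10*p + 25) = (p - 5)*(p + 3)*(p - 5)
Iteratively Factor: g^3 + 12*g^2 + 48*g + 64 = (g + 4)*(g^2 + 8*g + 16) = (g + 4)^2*(g + 4)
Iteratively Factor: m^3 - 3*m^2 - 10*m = (m - 5)*(m^2 + 2*m) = (m - 5)*(m + 2)*(m)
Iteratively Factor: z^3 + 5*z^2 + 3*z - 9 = (z - 1)*(z^2 + 6*z + 9) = (z - 1)*(z + 3)*(z + 3)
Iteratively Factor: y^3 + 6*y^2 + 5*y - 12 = (y + 4)*(y^2 + 2*y - 3) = (y + 3)*(y + 4)*(y - 1)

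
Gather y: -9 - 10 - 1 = -20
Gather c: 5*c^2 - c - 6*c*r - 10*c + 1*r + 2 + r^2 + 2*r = 5*c^2 + c*(-6*r - 11) + r^2 + 3*r + 2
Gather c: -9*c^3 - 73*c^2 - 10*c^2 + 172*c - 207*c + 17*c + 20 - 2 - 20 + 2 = -9*c^3 - 83*c^2 - 18*c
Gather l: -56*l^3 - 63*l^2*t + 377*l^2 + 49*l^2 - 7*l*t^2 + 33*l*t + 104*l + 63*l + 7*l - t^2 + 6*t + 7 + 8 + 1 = -56*l^3 + l^2*(426 - 63*t) + l*(-7*t^2 + 33*t + 174) - t^2 + 6*t + 16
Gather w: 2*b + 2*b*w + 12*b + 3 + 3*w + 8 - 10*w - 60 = 14*b + w*(2*b - 7) - 49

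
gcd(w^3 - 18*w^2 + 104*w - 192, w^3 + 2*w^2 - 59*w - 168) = w - 8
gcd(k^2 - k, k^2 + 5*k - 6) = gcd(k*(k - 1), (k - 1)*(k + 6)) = k - 1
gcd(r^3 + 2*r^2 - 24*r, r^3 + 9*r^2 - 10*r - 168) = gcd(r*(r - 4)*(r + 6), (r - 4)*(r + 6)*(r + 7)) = r^2 + 2*r - 24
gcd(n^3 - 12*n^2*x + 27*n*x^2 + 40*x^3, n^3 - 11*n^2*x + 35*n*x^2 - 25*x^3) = -n + 5*x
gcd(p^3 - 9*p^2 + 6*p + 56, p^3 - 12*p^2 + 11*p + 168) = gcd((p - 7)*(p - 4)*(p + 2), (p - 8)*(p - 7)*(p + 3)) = p - 7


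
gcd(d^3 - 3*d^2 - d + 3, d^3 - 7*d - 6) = d^2 - 2*d - 3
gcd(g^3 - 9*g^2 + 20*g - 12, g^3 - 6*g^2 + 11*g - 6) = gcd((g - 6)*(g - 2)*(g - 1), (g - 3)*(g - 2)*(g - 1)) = g^2 - 3*g + 2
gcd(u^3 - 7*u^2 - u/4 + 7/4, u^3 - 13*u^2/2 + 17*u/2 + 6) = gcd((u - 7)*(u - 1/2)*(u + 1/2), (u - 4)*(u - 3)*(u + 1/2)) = u + 1/2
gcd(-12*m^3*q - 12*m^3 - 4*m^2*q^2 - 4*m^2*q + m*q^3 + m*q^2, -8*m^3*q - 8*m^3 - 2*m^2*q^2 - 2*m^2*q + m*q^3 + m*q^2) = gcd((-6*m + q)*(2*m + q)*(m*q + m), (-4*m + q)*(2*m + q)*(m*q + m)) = 2*m^2*q + 2*m^2 + m*q^2 + m*q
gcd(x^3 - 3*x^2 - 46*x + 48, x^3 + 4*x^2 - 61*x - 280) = x - 8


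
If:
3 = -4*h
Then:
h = -3/4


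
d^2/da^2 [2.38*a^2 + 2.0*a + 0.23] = 4.76000000000000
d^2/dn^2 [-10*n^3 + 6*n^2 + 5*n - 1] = 12 - 60*n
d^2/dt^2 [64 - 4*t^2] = -8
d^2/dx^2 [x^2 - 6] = 2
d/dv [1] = 0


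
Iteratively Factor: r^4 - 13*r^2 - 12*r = (r + 1)*(r^3 - r^2 - 12*r) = (r + 1)*(r + 3)*(r^2 - 4*r) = (r - 4)*(r + 1)*(r + 3)*(r)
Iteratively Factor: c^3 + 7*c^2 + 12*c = (c + 3)*(c^2 + 4*c) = (c + 3)*(c + 4)*(c)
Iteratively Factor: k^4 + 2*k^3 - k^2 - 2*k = (k)*(k^3 + 2*k^2 - k - 2) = k*(k + 2)*(k^2 - 1) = k*(k + 1)*(k + 2)*(k - 1)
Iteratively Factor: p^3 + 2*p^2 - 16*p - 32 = (p + 4)*(p^2 - 2*p - 8) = (p - 4)*(p + 4)*(p + 2)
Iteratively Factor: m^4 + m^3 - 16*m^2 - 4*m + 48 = (m - 3)*(m^3 + 4*m^2 - 4*m - 16) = (m - 3)*(m + 2)*(m^2 + 2*m - 8) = (m - 3)*(m - 2)*(m + 2)*(m + 4)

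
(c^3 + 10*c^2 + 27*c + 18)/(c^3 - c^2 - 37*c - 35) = (c^2 + 9*c + 18)/(c^2 - 2*c - 35)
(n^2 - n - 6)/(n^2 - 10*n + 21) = (n + 2)/(n - 7)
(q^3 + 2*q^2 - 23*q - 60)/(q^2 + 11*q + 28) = (q^2 - 2*q - 15)/(q + 7)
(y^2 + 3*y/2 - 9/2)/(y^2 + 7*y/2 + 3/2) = (2*y - 3)/(2*y + 1)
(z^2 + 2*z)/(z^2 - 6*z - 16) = z/(z - 8)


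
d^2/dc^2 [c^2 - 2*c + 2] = 2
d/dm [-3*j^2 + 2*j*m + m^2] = 2*j + 2*m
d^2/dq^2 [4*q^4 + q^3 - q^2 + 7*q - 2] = 48*q^2 + 6*q - 2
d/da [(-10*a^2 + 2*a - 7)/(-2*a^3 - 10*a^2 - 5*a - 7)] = (-20*a^4 + 8*a^3 + 28*a^2 - 49)/(4*a^6 + 40*a^5 + 120*a^4 + 128*a^3 + 165*a^2 + 70*a + 49)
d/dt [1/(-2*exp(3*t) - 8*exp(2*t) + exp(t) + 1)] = (6*exp(2*t) + 16*exp(t) - 1)*exp(t)/(2*exp(3*t) + 8*exp(2*t) - exp(t) - 1)^2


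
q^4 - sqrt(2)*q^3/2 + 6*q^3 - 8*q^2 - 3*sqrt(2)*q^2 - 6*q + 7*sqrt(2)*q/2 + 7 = (q - 1)*(q + 7)*(q - sqrt(2))*(q + sqrt(2)/2)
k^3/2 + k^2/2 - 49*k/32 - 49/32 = (k/2 + 1/2)*(k - 7/4)*(k + 7/4)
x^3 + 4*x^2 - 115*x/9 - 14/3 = (x - 7/3)*(x + 1/3)*(x + 6)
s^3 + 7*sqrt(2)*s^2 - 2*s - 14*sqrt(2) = (s - sqrt(2))*(s + sqrt(2))*(s + 7*sqrt(2))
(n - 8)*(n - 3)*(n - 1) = n^3 - 12*n^2 + 35*n - 24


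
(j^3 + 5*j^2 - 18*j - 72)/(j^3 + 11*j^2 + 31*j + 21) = (j^2 + 2*j - 24)/(j^2 + 8*j + 7)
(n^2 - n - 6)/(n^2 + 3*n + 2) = (n - 3)/(n + 1)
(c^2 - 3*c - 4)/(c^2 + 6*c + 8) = (c^2 - 3*c - 4)/(c^2 + 6*c + 8)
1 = 1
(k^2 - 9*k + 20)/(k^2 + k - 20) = (k - 5)/(k + 5)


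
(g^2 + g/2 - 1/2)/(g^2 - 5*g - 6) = (g - 1/2)/(g - 6)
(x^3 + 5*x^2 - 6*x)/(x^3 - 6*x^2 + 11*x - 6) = x*(x + 6)/(x^2 - 5*x + 6)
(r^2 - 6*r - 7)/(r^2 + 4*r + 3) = (r - 7)/(r + 3)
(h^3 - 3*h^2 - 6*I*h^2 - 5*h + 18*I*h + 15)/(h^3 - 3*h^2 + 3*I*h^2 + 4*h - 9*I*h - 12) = (h - 5*I)/(h + 4*I)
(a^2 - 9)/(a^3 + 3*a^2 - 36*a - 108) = (a - 3)/(a^2 - 36)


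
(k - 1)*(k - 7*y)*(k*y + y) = k^3*y - 7*k^2*y^2 - k*y + 7*y^2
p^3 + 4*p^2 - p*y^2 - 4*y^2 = (p + 4)*(p - y)*(p + y)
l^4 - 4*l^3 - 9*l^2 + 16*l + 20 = (l - 5)*(l - 2)*(l + 1)*(l + 2)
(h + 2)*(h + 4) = h^2 + 6*h + 8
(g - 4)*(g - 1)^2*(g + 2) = g^4 - 4*g^3 - 3*g^2 + 14*g - 8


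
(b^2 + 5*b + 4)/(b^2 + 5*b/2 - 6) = 2*(b + 1)/(2*b - 3)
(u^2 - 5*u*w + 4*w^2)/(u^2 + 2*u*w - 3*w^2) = (u - 4*w)/(u + 3*w)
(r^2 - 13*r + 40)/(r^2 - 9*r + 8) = (r - 5)/(r - 1)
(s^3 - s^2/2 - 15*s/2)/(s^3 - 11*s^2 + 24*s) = (s + 5/2)/(s - 8)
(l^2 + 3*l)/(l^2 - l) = (l + 3)/(l - 1)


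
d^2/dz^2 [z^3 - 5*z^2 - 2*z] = 6*z - 10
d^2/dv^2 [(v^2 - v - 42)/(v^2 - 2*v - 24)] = 2*(v^3 - 54*v^2 + 180*v - 552)/(v^6 - 6*v^5 - 60*v^4 + 280*v^3 + 1440*v^2 - 3456*v - 13824)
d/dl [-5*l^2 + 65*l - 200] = 65 - 10*l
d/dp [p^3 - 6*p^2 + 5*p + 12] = 3*p^2 - 12*p + 5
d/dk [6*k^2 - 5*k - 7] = 12*k - 5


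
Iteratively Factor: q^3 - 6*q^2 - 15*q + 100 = (q - 5)*(q^2 - q - 20) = (q - 5)*(q + 4)*(q - 5)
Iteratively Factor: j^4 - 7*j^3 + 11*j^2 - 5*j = (j - 5)*(j^3 - 2*j^2 + j) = (j - 5)*(j - 1)*(j^2 - j) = j*(j - 5)*(j - 1)*(j - 1)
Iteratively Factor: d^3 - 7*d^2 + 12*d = (d)*(d^2 - 7*d + 12) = d*(d - 3)*(d - 4)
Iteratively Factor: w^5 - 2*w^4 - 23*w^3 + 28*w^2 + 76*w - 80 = (w - 1)*(w^4 - w^3 - 24*w^2 + 4*w + 80) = (w - 1)*(w + 2)*(w^3 - 3*w^2 - 18*w + 40) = (w - 5)*(w - 1)*(w + 2)*(w^2 + 2*w - 8) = (w - 5)*(w - 2)*(w - 1)*(w + 2)*(w + 4)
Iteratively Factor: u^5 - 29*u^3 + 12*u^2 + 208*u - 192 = (u - 1)*(u^4 + u^3 - 28*u^2 - 16*u + 192) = (u - 1)*(u + 4)*(u^3 - 3*u^2 - 16*u + 48) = (u - 1)*(u + 4)^2*(u^2 - 7*u + 12) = (u - 4)*(u - 1)*(u + 4)^2*(u - 3)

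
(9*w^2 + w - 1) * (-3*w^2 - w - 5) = -27*w^4 - 12*w^3 - 43*w^2 - 4*w + 5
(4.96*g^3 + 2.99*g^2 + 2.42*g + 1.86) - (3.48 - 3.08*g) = 4.96*g^3 + 2.99*g^2 + 5.5*g - 1.62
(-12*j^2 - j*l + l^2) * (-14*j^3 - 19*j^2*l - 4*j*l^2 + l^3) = 168*j^5 + 242*j^4*l + 53*j^3*l^2 - 27*j^2*l^3 - 5*j*l^4 + l^5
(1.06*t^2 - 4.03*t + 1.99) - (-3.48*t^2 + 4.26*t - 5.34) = 4.54*t^2 - 8.29*t + 7.33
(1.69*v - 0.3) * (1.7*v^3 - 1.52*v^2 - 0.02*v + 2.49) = 2.873*v^4 - 3.0788*v^3 + 0.4222*v^2 + 4.2141*v - 0.747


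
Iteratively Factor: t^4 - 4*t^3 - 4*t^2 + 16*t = (t - 4)*(t^3 - 4*t) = t*(t - 4)*(t^2 - 4) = t*(t - 4)*(t - 2)*(t + 2)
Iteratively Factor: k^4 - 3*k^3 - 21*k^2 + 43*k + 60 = (k - 5)*(k^3 + 2*k^2 - 11*k - 12) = (k - 5)*(k + 4)*(k^2 - 2*k - 3) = (k - 5)*(k + 1)*(k + 4)*(k - 3)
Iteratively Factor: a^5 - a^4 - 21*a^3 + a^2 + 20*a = (a + 4)*(a^4 - 5*a^3 - a^2 + 5*a) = (a - 1)*(a + 4)*(a^3 - 4*a^2 - 5*a) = (a - 5)*(a - 1)*(a + 4)*(a^2 + a) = (a - 5)*(a - 1)*(a + 1)*(a + 4)*(a)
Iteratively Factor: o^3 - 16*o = (o + 4)*(o^2 - 4*o) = (o - 4)*(o + 4)*(o)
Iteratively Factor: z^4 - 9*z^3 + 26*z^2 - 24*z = (z - 3)*(z^3 - 6*z^2 + 8*z) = z*(z - 3)*(z^2 - 6*z + 8) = z*(z - 3)*(z - 2)*(z - 4)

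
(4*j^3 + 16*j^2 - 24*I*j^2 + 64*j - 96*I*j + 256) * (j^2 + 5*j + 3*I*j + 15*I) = 4*j^5 + 36*j^4 - 12*I*j^4 + 216*j^3 - 108*I*j^3 + 1224*j^2 - 48*I*j^2 + 2720*j + 1728*I*j + 3840*I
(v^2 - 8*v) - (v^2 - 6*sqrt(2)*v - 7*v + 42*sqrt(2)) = -v + 6*sqrt(2)*v - 42*sqrt(2)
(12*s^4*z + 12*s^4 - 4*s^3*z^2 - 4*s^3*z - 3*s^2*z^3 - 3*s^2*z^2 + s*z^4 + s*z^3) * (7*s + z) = 84*s^5*z + 84*s^5 - 16*s^4*z^2 - 16*s^4*z - 25*s^3*z^3 - 25*s^3*z^2 + 4*s^2*z^4 + 4*s^2*z^3 + s*z^5 + s*z^4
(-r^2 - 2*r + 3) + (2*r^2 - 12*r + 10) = r^2 - 14*r + 13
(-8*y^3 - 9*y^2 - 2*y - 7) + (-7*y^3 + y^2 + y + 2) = -15*y^3 - 8*y^2 - y - 5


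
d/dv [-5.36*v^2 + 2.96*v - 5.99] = 2.96 - 10.72*v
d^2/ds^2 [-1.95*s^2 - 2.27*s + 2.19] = -3.90000000000000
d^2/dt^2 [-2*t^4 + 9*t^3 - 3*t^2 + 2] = -24*t^2 + 54*t - 6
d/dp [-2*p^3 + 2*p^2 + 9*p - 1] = -6*p^2 + 4*p + 9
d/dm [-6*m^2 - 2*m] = -12*m - 2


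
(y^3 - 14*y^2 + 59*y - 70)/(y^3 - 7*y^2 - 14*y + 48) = (y^2 - 12*y + 35)/(y^2 - 5*y - 24)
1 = 1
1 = 1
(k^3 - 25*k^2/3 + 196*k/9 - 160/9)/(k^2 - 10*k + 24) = (9*k^2 - 39*k + 40)/(9*(k - 6))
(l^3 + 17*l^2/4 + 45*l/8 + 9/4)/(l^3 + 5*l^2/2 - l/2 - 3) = (l + 3/4)/(l - 1)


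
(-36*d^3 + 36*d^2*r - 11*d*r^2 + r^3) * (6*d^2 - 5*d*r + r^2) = -216*d^5 + 396*d^4*r - 282*d^3*r^2 + 97*d^2*r^3 - 16*d*r^4 + r^5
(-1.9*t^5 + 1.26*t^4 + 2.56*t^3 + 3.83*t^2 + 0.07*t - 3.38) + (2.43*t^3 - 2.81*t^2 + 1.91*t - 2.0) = -1.9*t^5 + 1.26*t^4 + 4.99*t^3 + 1.02*t^2 + 1.98*t - 5.38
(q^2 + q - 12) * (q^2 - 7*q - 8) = q^4 - 6*q^3 - 27*q^2 + 76*q + 96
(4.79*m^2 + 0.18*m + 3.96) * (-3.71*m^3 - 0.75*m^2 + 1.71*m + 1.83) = -17.7709*m^5 - 4.2603*m^4 - 6.6357*m^3 + 6.1035*m^2 + 7.101*m + 7.2468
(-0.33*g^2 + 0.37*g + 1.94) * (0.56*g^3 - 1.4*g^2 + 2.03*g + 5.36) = -0.1848*g^5 + 0.6692*g^4 - 0.1015*g^3 - 3.7337*g^2 + 5.9214*g + 10.3984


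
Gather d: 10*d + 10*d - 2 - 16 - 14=20*d - 32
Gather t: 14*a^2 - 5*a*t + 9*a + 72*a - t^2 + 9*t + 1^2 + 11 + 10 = 14*a^2 + 81*a - t^2 + t*(9 - 5*a) + 22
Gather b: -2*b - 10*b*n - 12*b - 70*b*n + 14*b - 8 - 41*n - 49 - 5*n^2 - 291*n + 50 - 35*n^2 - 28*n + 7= -80*b*n - 40*n^2 - 360*n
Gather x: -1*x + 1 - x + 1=2 - 2*x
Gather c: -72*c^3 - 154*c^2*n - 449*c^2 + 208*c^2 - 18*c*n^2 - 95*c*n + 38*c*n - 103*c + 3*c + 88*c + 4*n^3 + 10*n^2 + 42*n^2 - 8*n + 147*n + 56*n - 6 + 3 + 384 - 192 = -72*c^3 + c^2*(-154*n - 241) + c*(-18*n^2 - 57*n - 12) + 4*n^3 + 52*n^2 + 195*n + 189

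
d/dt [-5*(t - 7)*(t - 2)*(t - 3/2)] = -15*t^2 + 105*t - 275/2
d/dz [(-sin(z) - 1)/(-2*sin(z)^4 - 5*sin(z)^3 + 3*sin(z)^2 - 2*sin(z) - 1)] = (-6*sin(z)^4 - 12*sin(z)^2 - 15*sin(z)/2 + 9*sin(3*z)/2 - 1)*cos(z)/(2*sin(z)^4 + 5*sin(z)^3 - 3*sin(z)^2 + 2*sin(z) + 1)^2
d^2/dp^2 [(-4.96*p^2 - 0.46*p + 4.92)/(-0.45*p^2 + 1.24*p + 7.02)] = (1.77635683940025e-15*p^4 + 5.72166*p^3 + 88.03404*p^2 + 25.191*p + 434.638608)/(0.091125*p^6 - 0.7533*p^5 - 2.18889*p^4 + 21.596336*p^3 + 34.146684*p^2 - 183.323088*p - 345.948408)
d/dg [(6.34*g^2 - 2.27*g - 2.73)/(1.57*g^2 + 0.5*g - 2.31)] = (6.7339*g^2 - 20.7186*g + 6.6087)/(2.4649*g^4 + 1.57*g^3 - 7.0034*g^2 - 2.31*g + 5.3361)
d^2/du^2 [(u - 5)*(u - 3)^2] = 6*u - 22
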